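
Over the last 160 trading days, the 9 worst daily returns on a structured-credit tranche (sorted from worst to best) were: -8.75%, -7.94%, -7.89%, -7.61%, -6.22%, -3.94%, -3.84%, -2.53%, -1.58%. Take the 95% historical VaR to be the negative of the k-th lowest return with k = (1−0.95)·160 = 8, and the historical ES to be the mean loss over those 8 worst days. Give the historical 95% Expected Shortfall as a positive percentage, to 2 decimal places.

6.09%

The 8 worst returns sum to -48.72%.
ES = −(-48.72%) / 8 = 6.09%.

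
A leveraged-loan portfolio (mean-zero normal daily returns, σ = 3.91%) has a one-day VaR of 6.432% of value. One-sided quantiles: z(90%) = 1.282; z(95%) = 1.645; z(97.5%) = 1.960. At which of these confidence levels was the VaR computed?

95%

Implied z = VaR/σ = 6.432 / 3.91 = 1.645.
This matches z(95%) = 1.645.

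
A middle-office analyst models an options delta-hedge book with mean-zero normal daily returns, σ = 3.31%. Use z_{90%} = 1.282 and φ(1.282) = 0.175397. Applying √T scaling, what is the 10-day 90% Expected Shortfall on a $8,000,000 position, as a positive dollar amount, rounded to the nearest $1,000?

$1,469,000

σ_{10d} = 3.31% × √10 = 10.467%.
ES multiplier = φ(z)/(1−α) = 0.175397/0.1 = 1.754.
ES = 10.467% × 1.754 = 18.359%; on $8,000,000: $1,468,720.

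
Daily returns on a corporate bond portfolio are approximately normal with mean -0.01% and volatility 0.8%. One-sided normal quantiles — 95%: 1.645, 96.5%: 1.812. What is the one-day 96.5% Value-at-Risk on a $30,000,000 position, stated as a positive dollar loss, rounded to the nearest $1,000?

$438,000

VaR = −μ + z·σ = −(-0.01%) + 1.812 × 0.8% = 1.460%.
On $30,000,000: 0.01460 × $30,000,000 = $438,000.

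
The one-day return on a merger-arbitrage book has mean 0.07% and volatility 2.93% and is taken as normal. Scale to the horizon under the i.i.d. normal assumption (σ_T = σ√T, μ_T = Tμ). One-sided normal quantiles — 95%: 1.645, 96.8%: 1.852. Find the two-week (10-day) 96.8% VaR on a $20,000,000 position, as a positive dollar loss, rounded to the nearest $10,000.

σ_{10d} = 2.93% × √10 = 9.265%; μ_{10d} = 10 × 0.07% = 0.700%.
VaR = −(0.700%) + 1.852 × 9.265% = 16.459%.
On $20,000,000: 0.16459 × $20,000,000 = $3,291,800.

$3,290,000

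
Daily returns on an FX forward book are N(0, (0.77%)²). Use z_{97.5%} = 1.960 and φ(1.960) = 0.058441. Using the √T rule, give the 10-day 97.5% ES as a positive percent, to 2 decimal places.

σ_{10d} = 0.77% × √10 = 2.435%.
ES multiplier = φ(z)/(1−α) = 0.058441/0.025 = 2.338.
ES = 2.435% × 2.338 = 5.693%.

5.69%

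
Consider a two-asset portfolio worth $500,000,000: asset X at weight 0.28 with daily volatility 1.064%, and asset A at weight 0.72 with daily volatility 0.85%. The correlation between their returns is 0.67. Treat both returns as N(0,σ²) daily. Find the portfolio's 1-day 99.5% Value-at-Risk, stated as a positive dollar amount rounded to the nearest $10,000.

$10,830,000

σ_p² = 0.28²·1.064² + 0.72²·0.85² + 2·0.67·0.28·0.72·1.064·0.85 = 0.7076 (%²).
σ_p = √0.7076 = 0.841%.
At 99.5%, z = 2.576.
VaR = 2.576 × 0.841% = 2.166%; on $500,000,000 that is $10,830,000.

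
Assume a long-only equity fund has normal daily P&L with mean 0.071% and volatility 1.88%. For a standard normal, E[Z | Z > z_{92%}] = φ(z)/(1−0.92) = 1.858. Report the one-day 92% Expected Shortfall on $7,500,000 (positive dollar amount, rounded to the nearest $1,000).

$257,000

ES = −(0.071%) + 1.88% × 1.858 = 3.422%.
On $7,500,000: 0.03422 × $7,500,000 = $256,650.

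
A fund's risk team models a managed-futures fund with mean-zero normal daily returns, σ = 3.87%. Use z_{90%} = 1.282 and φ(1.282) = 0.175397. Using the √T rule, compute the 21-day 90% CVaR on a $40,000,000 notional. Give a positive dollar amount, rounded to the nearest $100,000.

σ_{21d} = 3.87% × √21 = 17.735%.
ES multiplier = φ(z)/(1−α) = 0.175397/0.1 = 1.754.
ES = 17.735% × 1.754 = 31.107%; on $40,000,000: $12,442,800.

$12,400,000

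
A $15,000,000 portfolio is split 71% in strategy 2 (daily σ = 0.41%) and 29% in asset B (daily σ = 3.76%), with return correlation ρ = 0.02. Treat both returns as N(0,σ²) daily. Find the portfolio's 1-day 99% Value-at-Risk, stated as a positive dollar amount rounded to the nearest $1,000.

$396,000

σ_p² = 0.71²·0.41² + 0.29²·3.76² + 2·0.02·0.71·0.29·0.41·3.76 = 1.2864 (%²).
σ_p = √1.2864 = 1.134%.
At 99%, z = 2.326.
VaR = 2.326 × 1.134% = 2.638%; on $15,000,000 that is $395,700.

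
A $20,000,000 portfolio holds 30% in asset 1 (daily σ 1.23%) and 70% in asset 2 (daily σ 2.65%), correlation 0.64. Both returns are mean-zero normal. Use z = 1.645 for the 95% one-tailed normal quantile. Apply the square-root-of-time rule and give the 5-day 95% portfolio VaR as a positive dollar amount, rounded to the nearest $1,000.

$1,552,000

σ_p = √(0.3²·1.23² + 0.7²·2.65² + 2·0.64·0.3·0.7·1.23·2.65) = 2.110%.
σ_{5d} = 2.110% × √5 = 4.718%.
VaR = 1.645 × 4.718% = 7.761%; on $20,000,000 that is $1,552,200.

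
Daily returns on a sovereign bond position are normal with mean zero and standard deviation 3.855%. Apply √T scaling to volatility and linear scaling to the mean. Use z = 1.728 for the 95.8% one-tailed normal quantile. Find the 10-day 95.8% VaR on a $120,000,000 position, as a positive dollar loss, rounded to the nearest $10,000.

σ_{10d} = 3.855% × √10 = 12.191%.
VaR = 1.728 × 12.191% = 21.066%.
On $120,000,000: 0.21066 × $120,000,000 = $25,279,200.

$25,280,000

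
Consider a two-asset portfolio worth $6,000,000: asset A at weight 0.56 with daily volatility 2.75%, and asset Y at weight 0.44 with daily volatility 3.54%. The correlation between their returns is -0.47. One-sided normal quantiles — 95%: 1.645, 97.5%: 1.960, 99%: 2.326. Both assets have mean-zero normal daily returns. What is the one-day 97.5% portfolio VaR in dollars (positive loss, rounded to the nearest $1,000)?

σ_p² = 0.56²·2.75² + 0.44²·3.54² + 2·-0.47·0.56·0.44·2.75·3.54 = 2.5429 (%²).
σ_p = √2.5429 = 1.595%.
VaR = 1.960 × 1.595% = 3.126%; on $6,000,000 that is $187,560.

$188,000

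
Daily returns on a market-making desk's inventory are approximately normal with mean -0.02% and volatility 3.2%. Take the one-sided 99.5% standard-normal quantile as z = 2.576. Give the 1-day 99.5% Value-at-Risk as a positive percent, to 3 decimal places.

8.263%

VaR = −μ + z·σ = −(-0.02%) + 2.576 × 3.2% = 8.263%.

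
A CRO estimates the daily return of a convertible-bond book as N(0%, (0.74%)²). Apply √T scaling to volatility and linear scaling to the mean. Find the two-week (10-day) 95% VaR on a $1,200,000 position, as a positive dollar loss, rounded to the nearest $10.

$46,190

At 95%, z = 1.645.
σ_{10d} = 0.74% × √10 = 2.340%.
VaR = 1.645 × 2.340% = 3.849%.
On $1,200,000: 0.03849 × $1,200,000 = $46,188.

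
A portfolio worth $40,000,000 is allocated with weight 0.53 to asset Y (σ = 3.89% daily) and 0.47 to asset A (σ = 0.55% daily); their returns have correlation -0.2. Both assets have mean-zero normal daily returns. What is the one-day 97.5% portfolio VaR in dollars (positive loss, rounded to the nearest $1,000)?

$1,588,000

σ_p² = 0.53²·3.89² + 0.47²·0.55² + 2·-0.2·0.53·0.47·3.89·0.55 = 4.1042 (%²).
σ_p = √4.1042 = 2.026%.
At 97.5%, z = 1.960.
VaR = 1.960 × 2.026% = 3.971%; on $40,000,000 that is $1,588,400.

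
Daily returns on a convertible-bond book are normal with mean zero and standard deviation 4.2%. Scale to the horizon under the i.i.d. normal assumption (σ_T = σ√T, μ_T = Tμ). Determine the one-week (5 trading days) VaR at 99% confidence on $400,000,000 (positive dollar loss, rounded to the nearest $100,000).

At 99%, z = 2.326.
σ_{5d} = 4.2% × √5 = 9.391%.
VaR = 2.326 × 9.391% = 21.843%.
On $400,000,000: 0.21843 × $400,000,000 = $87,372,000.

$87,400,000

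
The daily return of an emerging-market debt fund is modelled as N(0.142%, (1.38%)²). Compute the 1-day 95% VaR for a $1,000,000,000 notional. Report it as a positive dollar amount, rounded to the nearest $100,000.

$21,300,000

At 95% one-sided, z = 1.645.
VaR = −μ + z·σ = −(0.142%) + 1.645 × 1.38% = 2.128%.
On $1,000,000,000: 0.02128 × $1,000,000,000 = $21,280,000.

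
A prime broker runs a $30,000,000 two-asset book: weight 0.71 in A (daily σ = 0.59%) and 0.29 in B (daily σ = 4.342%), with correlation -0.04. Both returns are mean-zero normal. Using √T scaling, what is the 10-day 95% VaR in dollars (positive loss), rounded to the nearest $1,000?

$2,046,000

σ_p = √(0.71²·0.59² + 0.29²·4.342² + 2·-0.04·0.71·0.29·0.59·4.342) = 1.311%.
σ_{10d} = 1.311% × √10 = 4.146%.
z(95%) = 1.645.
VaR = 1.645 × 4.146% = 6.820%; on $30,000,000 that is $2,046,000.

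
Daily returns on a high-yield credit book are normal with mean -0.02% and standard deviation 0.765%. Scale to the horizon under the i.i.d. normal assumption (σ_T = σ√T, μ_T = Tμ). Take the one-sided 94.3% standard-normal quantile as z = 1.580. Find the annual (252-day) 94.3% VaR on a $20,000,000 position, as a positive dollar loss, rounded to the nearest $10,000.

σ_{252d} = 0.765% × √252 = 12.144%; μ_{252d} = 252 × -0.02% = -5.040%.
VaR = −(-5.040%) + 1.580 × 12.144% = 24.228%.
On $20,000,000: 0.24228 × $20,000,000 = $4,845,600.

$4,850,000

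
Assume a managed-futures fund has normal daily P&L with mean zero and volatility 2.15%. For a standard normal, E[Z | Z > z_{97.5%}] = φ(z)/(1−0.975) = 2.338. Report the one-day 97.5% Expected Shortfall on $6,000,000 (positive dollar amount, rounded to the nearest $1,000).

$302,000

ES = 2.15% × 2.338 = 5.027%.
On $6,000,000: 0.05027 × $6,000,000 = $301,620.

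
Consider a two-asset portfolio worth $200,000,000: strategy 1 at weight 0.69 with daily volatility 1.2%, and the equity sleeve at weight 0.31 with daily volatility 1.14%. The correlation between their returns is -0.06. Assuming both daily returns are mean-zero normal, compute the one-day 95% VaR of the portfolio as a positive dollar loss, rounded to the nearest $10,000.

σ_p² = 0.69²·1.2² + 0.31²·1.14² + 2·-0.06·0.69·0.31·1.2·1.14 = 0.7754 (%²).
σ_p = √0.7754 = 0.881%.
At 95%, z = 1.645.
VaR = 1.645 × 0.881% = 1.449%; on $200,000,000 that is $2,898,000.

$2,900,000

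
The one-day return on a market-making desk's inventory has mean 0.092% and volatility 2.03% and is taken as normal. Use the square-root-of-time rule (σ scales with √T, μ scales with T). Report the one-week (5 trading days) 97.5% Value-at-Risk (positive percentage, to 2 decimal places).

8.44%

At 97.5%, z = 1.960.
σ_{5d} = 2.03% × √5 = 4.539%; μ_{5d} = 5 × 0.092% = 0.460%.
VaR = −(0.460%) + 1.960 × 4.539% = 8.436%.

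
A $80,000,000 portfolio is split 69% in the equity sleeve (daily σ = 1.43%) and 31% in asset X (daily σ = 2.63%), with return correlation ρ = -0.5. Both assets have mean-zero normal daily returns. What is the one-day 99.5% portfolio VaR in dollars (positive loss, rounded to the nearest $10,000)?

$1,880,000

σ_p² = 0.69²·1.43² + 0.31²·2.63² + 2·-0.5·0.69·0.31·1.43·2.63 = 0.8338 (%²).
σ_p = √0.8338 = 0.913%.
At 99.5%, z = 2.576.
VaR = 2.576 × 0.913% = 2.352%; on $80,000,000 that is $1,881,600.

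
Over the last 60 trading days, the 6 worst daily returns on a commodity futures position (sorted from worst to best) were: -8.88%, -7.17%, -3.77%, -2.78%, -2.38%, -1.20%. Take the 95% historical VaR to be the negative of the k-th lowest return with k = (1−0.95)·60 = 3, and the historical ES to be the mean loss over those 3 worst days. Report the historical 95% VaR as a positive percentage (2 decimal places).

k = 3; the 3rd lowest return is -3.77%, so VaR = 3.77%.

3.77%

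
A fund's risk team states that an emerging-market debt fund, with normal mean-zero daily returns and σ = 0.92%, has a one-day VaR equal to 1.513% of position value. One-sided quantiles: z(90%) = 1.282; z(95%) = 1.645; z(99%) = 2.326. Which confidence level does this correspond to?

Implied z = VaR/σ = 1.513 / 0.92 = 1.645.
This matches z(95%) = 1.645.

95%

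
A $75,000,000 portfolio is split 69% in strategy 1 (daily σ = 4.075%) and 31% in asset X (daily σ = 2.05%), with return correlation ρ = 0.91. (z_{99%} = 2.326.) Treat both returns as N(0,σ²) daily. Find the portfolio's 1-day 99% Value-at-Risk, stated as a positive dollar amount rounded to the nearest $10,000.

σ_p² = 0.69²·4.075² + 0.31²·2.05² + 2·0.91·0.69·0.31·4.075·2.05 = 11.5619 (%²).
σ_p = √11.5619 = 3.400%.
VaR = 2.326 × 3.400% = 7.908%; on $75,000,000 that is $5,931,000.

$5,930,000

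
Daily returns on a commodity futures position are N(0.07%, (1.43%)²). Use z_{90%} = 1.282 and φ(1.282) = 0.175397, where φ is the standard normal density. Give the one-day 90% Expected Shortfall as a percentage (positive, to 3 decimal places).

Tail multiplier: φ(z)/(1−α) = 0.175397 / 0.1 = 1.754.
ES = −(0.07%) + 1.43% × 1.754 = 2.438%.

2.438%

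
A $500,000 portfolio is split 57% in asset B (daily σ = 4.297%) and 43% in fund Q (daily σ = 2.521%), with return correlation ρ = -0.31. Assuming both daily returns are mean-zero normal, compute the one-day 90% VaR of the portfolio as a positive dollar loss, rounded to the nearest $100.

$15,100

σ_p² = 0.57²·4.297² + 0.43²·2.521² + 2·-0.31·0.57·0.43·4.297·2.521 = 5.5280 (%²).
σ_p = √5.5280 = 2.351%.
At 90%, z = 1.282.
VaR = 1.282 × 2.351% = 3.014%; on $500,000 that is $15,070.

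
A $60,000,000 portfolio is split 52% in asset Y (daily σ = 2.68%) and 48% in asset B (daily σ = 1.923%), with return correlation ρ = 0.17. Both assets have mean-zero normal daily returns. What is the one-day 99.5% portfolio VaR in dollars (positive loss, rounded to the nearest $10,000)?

σ_p² = 0.52²·2.68² + 0.48²·1.923² + 2·0.17·0.52·0.48·2.68·1.923 = 3.2315 (%²).
σ_p = √3.2315 = 1.798%.
At 99.5%, z = 2.576.
VaR = 2.576 × 1.798% = 4.632%; on $60,000,000 that is $2,779,200.

$2,780,000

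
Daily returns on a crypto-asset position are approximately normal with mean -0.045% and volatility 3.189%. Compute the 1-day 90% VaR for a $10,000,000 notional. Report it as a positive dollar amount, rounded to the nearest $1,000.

$413,000

At 90% one-sided, z = 1.282.
VaR = −μ + z·σ = −(-0.045%) + 1.282 × 3.189% = 4.133%.
On $10,000,000: 0.04133 × $10,000,000 = $413,300.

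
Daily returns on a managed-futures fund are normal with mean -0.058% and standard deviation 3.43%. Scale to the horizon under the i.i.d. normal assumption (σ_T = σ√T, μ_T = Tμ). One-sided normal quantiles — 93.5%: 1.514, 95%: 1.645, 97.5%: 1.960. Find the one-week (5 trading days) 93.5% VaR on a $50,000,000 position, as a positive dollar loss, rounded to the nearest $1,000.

σ_{5d} = 3.43% × √5 = 7.670%; μ_{5d} = 5 × -0.058% = -0.290%.
VaR = −(-0.290%) + 1.514 × 7.670% = 11.902%.
On $50,000,000: 0.11902 × $50,000,000 = $5,951,000.

$5,951,000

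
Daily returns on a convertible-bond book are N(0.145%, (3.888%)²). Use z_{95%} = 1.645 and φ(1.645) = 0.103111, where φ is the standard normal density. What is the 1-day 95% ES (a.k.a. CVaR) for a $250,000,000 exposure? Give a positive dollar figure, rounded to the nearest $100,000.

Tail multiplier: φ(z)/(1−α) = 0.103111 / 0.05 = 2.062.
ES = −(0.145%) + 3.888% × 2.062 = 7.872%.
On $250,000,000: 0.07872 × $250,000,000 = $19,680,000.

$19,700,000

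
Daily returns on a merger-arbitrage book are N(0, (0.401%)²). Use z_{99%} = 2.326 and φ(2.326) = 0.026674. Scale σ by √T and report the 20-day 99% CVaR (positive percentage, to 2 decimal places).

4.78%

σ_{20d} = 0.401% × √20 = 1.793%.
ES multiplier = φ(z)/(1−α) = 0.026674/0.01 = 2.667.
ES = 1.793% × 2.667 = 4.782%.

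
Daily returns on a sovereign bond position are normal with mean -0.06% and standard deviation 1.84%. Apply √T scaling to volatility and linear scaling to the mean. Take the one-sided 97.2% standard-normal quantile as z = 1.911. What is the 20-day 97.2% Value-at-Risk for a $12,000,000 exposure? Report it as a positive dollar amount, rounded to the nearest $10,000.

$2,030,000

σ_{20d} = 1.84% × √20 = 8.229%; μ_{20d} = 20 × -0.06% = -1.200%.
VaR = −(-1.200%) + 1.911 × 8.229% = 16.926%.
On $12,000,000: 0.16926 × $12,000,000 = $2,031,120.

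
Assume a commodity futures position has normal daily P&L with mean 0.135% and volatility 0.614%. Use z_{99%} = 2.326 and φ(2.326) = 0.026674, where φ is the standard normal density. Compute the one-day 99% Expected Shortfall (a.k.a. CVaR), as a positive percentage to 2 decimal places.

Tail multiplier: φ(z)/(1−α) = 0.026674 / 0.01 = 2.667.
ES = −(0.135%) + 0.614% × 2.667 = 1.503%.

1.50%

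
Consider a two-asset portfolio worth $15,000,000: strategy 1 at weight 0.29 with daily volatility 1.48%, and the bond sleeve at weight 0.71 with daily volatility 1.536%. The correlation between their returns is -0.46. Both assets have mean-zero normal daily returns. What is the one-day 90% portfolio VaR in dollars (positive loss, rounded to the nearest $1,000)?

$187,000

σ_p² = 0.29²·1.48² + 0.71²·1.536² + 2·-0.46·0.29·0.71·1.48·1.536 = 0.9429 (%²).
σ_p = √0.9429 = 0.971%.
At 90%, z = 1.282.
VaR = 1.282 × 0.971% = 1.245%; on $15,000,000 that is $186,750.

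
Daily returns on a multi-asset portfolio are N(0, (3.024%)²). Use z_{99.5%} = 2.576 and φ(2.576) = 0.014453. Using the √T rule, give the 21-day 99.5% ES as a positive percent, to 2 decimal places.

σ_{21d} = 3.024% × √21 = 13.858%.
ES multiplier = φ(z)/(1−α) = 0.014453/0.005 = 2.891.
ES = 13.858% × 2.891 = 40.063%.

40.06%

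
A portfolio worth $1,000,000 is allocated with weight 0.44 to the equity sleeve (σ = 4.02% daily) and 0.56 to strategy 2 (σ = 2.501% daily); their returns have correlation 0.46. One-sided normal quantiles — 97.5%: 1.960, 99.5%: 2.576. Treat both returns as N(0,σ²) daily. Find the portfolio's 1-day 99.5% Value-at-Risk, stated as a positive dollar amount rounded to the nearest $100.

σ_p² = 0.44²·4.02² + 0.56²·2.501² + 2·0.46·0.44·0.56·4.02·2.501 = 7.3693 (%²).
σ_p = √7.3693 = 2.715%.
VaR = 2.576 × 2.715% = 6.994%; on $1,000,000 that is $69,940.

$69,900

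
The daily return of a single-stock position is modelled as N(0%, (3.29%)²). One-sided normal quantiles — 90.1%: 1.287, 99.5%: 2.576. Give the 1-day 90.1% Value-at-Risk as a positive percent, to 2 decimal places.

4.23%

VaR = z·σ = 1.287 × 3.29% = 4.234%.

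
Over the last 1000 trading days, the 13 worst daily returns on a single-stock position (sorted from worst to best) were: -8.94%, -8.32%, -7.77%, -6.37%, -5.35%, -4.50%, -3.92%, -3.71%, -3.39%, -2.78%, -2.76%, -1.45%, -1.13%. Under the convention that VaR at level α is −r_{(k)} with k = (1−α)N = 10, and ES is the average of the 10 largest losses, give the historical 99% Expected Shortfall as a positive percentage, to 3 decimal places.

5.505%

The 10 worst returns sum to -55.05%.
ES = −(-55.05%) / 10 = 5.505%.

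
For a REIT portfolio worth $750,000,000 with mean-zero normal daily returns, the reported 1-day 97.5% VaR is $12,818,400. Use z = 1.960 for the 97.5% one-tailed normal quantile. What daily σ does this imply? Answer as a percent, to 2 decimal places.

VaR as a fraction: $12,818,400 / $750,000,000 = 1.709%.
σ = VaR / z = 1.709% / 1.960 = 0.872%.

0.87%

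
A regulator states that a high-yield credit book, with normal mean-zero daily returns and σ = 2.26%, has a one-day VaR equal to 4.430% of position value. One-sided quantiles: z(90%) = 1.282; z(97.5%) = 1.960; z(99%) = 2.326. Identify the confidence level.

Implied z = VaR/σ = 4.430 / 2.26 = 1.960.
This matches z(97.5%) = 1.960.

97.5%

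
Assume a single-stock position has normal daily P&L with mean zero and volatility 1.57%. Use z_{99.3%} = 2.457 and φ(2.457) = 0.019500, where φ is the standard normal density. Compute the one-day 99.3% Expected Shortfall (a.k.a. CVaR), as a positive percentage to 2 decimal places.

Tail multiplier: φ(z)/(1−α) = 0.019500 / 0.007 = 2.786.
ES = 1.57% × 2.786 = 4.374%.

4.37%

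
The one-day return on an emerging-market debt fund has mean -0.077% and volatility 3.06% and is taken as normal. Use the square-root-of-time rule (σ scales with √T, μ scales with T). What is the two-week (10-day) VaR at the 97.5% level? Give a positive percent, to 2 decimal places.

At 97.5%, z = 1.960.
σ_{10d} = 3.06% × √10 = 9.677%; μ_{10d} = 10 × -0.077% = -0.770%.
VaR = −(-0.770%) + 1.960 × 9.677% = 19.737%.

19.74%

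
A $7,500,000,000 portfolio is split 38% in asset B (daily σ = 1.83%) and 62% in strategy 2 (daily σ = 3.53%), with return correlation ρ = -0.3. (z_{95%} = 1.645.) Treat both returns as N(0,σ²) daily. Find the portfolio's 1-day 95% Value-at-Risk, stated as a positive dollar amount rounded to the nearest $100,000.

$257,600,000

σ_p² = 0.38²·1.83² + 0.62²·3.53² + 2·-0.3·0.38·0.62·1.83·3.53 = 4.3604 (%²).
σ_p = √4.3604 = 2.088%.
VaR = 1.645 × 2.088% = 3.435%; on $7,500,000,000 that is $257,625,000.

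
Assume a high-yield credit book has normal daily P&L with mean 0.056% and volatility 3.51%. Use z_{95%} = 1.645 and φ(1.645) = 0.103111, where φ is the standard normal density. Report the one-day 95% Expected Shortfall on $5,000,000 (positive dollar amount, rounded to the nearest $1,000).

$359,000

Tail multiplier: φ(z)/(1−α) = 0.103111 / 0.05 = 2.062.
ES = −(0.056%) + 3.51% × 2.062 = 7.182%.
On $5,000,000: 0.07182 × $5,000,000 = $359,100.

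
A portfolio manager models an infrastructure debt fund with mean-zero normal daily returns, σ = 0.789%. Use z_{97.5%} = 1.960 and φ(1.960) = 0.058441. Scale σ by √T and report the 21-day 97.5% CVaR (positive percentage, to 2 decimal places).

σ_{21d} = 0.789% × √21 = 3.616%.
ES multiplier = φ(z)/(1−α) = 0.058441/0.025 = 2.338.
ES = 3.616% × 2.338 = 8.454%.

8.45%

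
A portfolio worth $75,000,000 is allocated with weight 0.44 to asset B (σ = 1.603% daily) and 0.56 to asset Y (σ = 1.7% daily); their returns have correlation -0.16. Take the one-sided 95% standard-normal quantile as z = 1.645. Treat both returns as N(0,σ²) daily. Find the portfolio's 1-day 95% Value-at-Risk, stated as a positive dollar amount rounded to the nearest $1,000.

σ_p² = 0.44²·1.603² + 0.56²·1.7² + 2·-0.16·0.44·0.56·1.603·1.7 = 1.1889 (%²).
σ_p = √1.1889 = 1.090%.
VaR = 1.645 × 1.090% = 1.793%; on $75,000,000 that is $1,344,750.

$1,345,000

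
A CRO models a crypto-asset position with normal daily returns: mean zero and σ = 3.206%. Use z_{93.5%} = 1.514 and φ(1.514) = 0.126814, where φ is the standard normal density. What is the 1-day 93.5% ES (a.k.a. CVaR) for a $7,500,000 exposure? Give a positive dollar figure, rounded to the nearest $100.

Tail multiplier: φ(z)/(1−α) = 0.126814 / 0.065 = 1.951.
ES = 3.206% × 1.951 = 6.255%.
On $7,500,000: 0.06255 × $7,500,000 = $469,125.

$469,100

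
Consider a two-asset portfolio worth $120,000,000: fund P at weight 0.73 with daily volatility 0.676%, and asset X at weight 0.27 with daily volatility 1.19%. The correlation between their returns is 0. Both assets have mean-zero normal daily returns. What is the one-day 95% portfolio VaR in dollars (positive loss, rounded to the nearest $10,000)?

σ_p² = 0.73²·0.676² + 0.27²·1.19² + 2·0·0.73·0.27·0.676·1.19 = 0.3468 (%²).
σ_p = √0.3468 = 0.589%.
At 95%, z = 1.645.
VaR = 1.645 × 0.589% = 0.969%; on $120,000,000 that is $1,162,800.

$1,160,000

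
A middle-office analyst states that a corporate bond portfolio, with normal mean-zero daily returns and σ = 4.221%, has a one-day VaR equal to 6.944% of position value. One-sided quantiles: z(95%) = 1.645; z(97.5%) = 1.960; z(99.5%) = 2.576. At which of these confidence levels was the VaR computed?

95%

Implied z = VaR/σ = 6.944 / 4.221 = 1.645.
This matches z(95%) = 1.645.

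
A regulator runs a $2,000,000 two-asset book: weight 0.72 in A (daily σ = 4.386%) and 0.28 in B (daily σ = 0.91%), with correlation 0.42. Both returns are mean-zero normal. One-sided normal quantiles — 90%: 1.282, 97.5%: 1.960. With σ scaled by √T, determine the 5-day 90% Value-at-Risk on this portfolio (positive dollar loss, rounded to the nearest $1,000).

$188,000

σ_p = √(0.72²·4.386² + 0.28²·0.91² + 2·0.42·0.72·0.28·4.386·0.91) = 3.273%.
σ_{5d} = 3.273% × √5 = 7.319%.
VaR = 1.282 × 7.319% = 9.383%; on $2,000,000 that is $187,660.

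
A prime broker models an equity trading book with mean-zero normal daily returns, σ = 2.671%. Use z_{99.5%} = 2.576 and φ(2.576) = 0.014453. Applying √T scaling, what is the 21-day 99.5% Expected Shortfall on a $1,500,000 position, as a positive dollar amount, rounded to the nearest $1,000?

$531,000

σ_{21d} = 2.671% × √21 = 12.240%.
ES multiplier = φ(z)/(1−α) = 0.014453/0.005 = 2.891.
ES = 12.240% × 2.891 = 35.386%; on $1,500,000: $530,790.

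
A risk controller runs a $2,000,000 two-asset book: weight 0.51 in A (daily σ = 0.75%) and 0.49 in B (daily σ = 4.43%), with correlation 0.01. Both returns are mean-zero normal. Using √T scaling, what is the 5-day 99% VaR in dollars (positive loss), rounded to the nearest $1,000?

σ_p = √(0.51²·0.75² + 0.49²·4.43² + 2·0.01·0.51·0.49·0.75·4.43) = 2.208%.
σ_{5d} = 2.208% × √5 = 4.937%.
z(99%) = 2.326.
VaR = 2.326 × 4.937% = 11.483%; on $2,000,000 that is $229,660.

$230,000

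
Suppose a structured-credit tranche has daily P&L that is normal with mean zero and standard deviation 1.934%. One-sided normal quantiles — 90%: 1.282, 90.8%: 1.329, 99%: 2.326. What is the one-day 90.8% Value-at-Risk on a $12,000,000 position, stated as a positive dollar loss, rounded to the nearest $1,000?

VaR = z·σ = 1.329 × 1.934% = 2.570%.
On $12,000,000: 0.02570 × $12,000,000 = $308,400.

$308,000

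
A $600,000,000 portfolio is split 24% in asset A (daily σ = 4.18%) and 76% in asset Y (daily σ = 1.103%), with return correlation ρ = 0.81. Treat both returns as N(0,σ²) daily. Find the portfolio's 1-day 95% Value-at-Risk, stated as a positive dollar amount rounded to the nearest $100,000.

$17,300,000

σ_p² = 0.24²·4.18² + 0.76²·1.103² + 2·0.81·0.24·0.76·4.18·1.103 = 3.0715 (%²).
σ_p = √3.0715 = 1.753%.
At 95%, z = 1.645.
VaR = 1.645 × 1.753% = 2.884%; on $600,000,000 that is $17,304,000.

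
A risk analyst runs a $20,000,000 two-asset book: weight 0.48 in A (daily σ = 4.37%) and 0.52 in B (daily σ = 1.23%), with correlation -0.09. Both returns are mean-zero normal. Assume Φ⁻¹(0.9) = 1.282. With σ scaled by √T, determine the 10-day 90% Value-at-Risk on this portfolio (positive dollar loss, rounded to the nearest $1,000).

σ_p = √(0.48²·4.37² + 0.52²·1.23² + 2·-0.09·0.48·0.52·4.37·1.23) = 2.137%.
σ_{10d} = 2.137% × √10 = 6.758%.
VaR = 1.282 × 6.758% = 8.664%; on $20,000,000 that is $1,732,800.

$1,733,000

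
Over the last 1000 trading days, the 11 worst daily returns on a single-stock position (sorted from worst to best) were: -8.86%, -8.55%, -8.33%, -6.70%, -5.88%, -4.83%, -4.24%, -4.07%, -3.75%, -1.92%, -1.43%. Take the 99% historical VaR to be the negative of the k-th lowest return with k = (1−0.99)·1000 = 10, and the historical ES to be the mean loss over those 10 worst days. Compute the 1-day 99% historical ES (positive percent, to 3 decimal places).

The 10 worst returns sum to -57.13%.
ES = −(-57.13%) / 10 = 5.713%.

5.713%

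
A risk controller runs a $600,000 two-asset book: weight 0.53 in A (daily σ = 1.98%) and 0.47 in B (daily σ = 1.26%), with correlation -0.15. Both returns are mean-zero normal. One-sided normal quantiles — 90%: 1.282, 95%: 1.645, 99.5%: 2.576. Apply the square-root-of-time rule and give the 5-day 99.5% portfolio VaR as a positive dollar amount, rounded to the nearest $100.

σ_p = √(0.53²·1.98² + 0.47²·1.26² + 2·-0.15·0.53·0.47·1.98·1.26) = 1.125%.
σ_{5d} = 1.125% × √5 = 2.516%.
VaR = 2.576 × 2.516% = 6.481%; on $600,000 that is $38,886.

$38,900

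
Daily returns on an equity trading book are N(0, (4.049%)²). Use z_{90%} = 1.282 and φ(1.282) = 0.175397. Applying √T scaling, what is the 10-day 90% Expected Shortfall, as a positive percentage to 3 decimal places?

σ_{10d} = 4.049% × √10 = 12.804%.
ES multiplier = φ(z)/(1−α) = 0.175397/0.1 = 1.754.
ES = 12.804% × 1.754 = 22.458%.

22.458%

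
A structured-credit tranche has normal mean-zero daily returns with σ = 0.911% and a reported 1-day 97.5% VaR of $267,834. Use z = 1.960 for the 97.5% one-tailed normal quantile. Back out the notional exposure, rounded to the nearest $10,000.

VaR as a fraction of value: z·σ = 1.960 × 0.911% = 1.78556%.
Position = $267,834 / 0.0178556 = $15,000,000.

$15,000,000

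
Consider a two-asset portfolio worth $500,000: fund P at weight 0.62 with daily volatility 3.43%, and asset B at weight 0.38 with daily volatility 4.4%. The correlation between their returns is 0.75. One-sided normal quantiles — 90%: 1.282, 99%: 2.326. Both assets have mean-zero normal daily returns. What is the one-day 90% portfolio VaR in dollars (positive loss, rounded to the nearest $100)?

σ_p² = 0.62²·3.43² + 0.38²·4.4² + 2·0.75·0.62·0.38·3.43·4.4 = 12.6515 (%²).
σ_p = √12.6515 = 3.557%.
VaR = 1.282 × 3.557% = 4.560%; on $500,000 that is $22,800.

$22,800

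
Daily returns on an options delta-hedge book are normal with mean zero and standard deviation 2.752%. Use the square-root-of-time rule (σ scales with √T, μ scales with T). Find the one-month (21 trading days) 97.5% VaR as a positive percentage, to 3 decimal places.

At 97.5%, z = 1.960.
σ_{21d} = 2.752% × √21 = 12.611%.
VaR = 1.960 × 12.611% = 24.718%.

24.718%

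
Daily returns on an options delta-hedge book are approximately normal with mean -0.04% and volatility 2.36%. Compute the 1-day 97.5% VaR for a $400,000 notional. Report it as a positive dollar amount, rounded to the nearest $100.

$18,700

At 97.5% one-sided, z = 1.960.
VaR = −μ + z·σ = −(-0.04%) + 1.960 × 2.36% = 4.666%.
On $400,000: 0.04666 × $400,000 = $18,664.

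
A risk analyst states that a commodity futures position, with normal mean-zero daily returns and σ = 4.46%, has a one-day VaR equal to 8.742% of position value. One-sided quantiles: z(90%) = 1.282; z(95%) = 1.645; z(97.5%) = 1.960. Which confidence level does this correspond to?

Implied z = VaR/σ = 8.742 / 4.46 = 1.960.
This matches z(97.5%) = 1.960.

97.5%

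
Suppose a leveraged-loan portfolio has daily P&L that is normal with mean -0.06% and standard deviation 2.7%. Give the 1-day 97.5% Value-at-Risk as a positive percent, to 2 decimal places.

At 97.5% one-sided, z = 1.960.
VaR = −μ + z·σ = −(-0.06%) + 1.960 × 2.7% = 5.352%.

5.35%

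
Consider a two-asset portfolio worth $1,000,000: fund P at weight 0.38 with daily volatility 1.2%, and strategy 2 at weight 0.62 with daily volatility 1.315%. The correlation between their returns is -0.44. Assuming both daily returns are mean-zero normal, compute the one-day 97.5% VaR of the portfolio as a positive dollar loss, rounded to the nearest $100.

$14,500

σ_p² = 0.38²·1.2² + 0.62²·1.315² + 2·-0.44·0.38·0.62·1.2·1.315 = 0.5455 (%²).
σ_p = √0.5455 = 0.739%.
At 97.5%, z = 1.960.
VaR = 1.960 × 0.739% = 1.448%; on $1,000,000 that is $14,480.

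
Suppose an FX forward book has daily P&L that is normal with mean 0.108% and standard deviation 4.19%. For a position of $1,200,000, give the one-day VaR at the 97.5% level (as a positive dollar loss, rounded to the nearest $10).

At 97.5% one-sided, z = 1.960.
VaR = −μ + z·σ = −(0.108%) + 1.960 × 4.19% = 8.104%.
On $1,200,000: 0.08104 × $1,200,000 = $97,248.

$97,250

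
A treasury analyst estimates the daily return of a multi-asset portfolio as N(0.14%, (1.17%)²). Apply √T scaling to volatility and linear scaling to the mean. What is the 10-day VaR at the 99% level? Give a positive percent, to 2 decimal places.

At 99%, z = 2.326.
σ_{10d} = 1.17% × √10 = 3.700%; μ_{10d} = 10 × 0.14% = 1.400%.
VaR = −(1.400%) + 2.326 × 3.700% = 7.206%.

7.21%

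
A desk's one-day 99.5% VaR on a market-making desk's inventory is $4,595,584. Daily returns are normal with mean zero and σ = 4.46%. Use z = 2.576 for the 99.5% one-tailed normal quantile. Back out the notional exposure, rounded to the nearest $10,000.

VaR as a fraction of value: z·σ = 2.576 × 4.46% = 11.489%.
Position = $4,595,584 / 0.11489 = $40,000,000.

$40,000,000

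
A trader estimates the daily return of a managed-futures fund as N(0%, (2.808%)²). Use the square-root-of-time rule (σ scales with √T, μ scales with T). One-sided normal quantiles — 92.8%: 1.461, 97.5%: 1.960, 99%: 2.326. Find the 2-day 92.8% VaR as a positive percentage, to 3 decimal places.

σ_{2d} = 2.808% × √2 = 3.971%.
VaR = 1.461 × 3.971% = 5.802%.

5.802%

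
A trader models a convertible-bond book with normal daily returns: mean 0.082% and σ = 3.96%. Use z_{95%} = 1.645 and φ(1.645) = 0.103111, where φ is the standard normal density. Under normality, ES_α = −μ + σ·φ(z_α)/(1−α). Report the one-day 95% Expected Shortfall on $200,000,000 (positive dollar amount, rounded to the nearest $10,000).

$16,170,000

Tail multiplier: φ(z)/(1−α) = 0.103111 / 0.05 = 2.062.
ES = −(0.082%) + 3.96% × 2.062 = 8.084%.
On $200,000,000: 0.08084 × $200,000,000 = $16,168,000.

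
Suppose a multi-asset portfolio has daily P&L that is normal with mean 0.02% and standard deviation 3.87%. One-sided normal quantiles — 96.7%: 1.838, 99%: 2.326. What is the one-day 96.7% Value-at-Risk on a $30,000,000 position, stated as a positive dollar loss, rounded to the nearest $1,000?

VaR = −μ + z·σ = −(0.02%) + 1.838 × 3.87% = 7.093%.
On $30,000,000: 0.07093 × $30,000,000 = $2,127,900.

$2,128,000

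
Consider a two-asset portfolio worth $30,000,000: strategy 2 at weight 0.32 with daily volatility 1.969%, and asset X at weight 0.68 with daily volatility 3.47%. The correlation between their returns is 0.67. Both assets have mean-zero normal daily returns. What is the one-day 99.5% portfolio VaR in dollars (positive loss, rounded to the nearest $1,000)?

σ_p² = 0.32²·1.969² + 0.68²·3.47² + 2·0.67·0.32·0.68·1.969·3.47 = 7.9569 (%²).
σ_p = √7.9569 = 2.821%.
At 99.5%, z = 2.576.
VaR = 2.576 × 2.821% = 7.267%; on $30,000,000 that is $2,180,100.

$2,180,000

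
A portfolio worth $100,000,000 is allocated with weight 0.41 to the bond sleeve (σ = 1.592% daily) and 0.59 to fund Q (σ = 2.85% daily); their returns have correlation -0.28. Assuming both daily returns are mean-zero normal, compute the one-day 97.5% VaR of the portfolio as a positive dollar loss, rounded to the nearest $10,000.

σ_p² = 0.41²·1.592² + 0.59²·2.85² + 2·-0.28·0.41·0.59·1.592·2.85 = 2.6389 (%²).
σ_p = √2.6389 = 1.624%.
At 97.5%, z = 1.960.
VaR = 1.960 × 1.624% = 3.183%; on $100,000,000 that is $3,183,000.

$3,180,000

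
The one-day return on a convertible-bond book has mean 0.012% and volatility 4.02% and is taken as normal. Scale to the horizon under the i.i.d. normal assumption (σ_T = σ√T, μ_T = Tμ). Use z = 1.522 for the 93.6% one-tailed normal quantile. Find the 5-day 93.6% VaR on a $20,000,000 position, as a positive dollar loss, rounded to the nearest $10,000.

σ_{5d} = 4.02% × √5 = 8.989%; μ_{5d} = 5 × 0.012% = 0.060%.
VaR = −(0.060%) + 1.522 × 8.989% = 13.621%.
On $20,000,000: 0.13621 × $20,000,000 = $2,724,200.

$2,720,000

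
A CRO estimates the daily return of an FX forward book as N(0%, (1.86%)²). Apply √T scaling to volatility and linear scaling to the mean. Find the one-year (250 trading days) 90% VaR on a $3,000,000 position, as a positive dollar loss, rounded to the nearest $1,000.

$1,131,000

At 90%, z = 1.282.
σ_{250d} = 1.86% × √250 = 29.409%.
VaR = 1.282 × 29.409% = 37.702%.
On $3,000,000: 0.37702 × $3,000,000 = $1,131,060.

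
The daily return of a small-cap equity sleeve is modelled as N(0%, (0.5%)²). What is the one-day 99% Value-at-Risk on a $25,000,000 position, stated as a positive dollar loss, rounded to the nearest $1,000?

At 99% one-sided, z = 2.326.
VaR = z·σ = 2.326 × 0.5% = 1.163%.
On $25,000,000: 0.01163 × $25,000,000 = $290,750.

$291,000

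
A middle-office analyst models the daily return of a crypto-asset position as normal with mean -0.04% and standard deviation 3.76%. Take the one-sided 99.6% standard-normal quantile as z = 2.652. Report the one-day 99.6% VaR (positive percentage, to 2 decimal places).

VaR = −μ + z·σ = −(-0.04%) + 2.652 × 3.76% = 10.012%.

10.01%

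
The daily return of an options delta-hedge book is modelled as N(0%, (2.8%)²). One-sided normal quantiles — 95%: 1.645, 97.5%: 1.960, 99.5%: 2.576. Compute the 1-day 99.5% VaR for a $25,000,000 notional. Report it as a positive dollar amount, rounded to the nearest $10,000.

$1,800,000

VaR = z·σ = 2.576 × 2.8% = 7.213%.
On $25,000,000: 0.07213 × $25,000,000 = $1,803,250.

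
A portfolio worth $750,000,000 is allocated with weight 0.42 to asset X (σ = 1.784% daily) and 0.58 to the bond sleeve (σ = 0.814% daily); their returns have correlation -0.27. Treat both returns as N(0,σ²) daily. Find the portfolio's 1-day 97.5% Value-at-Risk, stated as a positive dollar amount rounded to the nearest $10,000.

σ_p² = 0.42²·1.784² + 0.58²·0.814² + 2·-0.27·0.42·0.58·1.784·0.814 = 0.5933 (%²).
σ_p = √0.5933 = 0.770%.
At 97.5%, z = 1.960.
VaR = 1.960 × 0.770% = 1.509%; on $750,000,000 that is $11,317,500.

$11,320,000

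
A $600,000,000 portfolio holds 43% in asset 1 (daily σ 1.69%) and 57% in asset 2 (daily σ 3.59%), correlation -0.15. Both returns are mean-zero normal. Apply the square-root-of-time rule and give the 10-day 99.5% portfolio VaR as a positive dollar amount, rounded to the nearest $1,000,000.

$101,000,000

σ_p = √(0.43²·1.69² + 0.57²·3.59² + 2·-0.15·0.43·0.57·1.69·3.59) = 2.066%.
σ_{10d} = 2.066% × √10 = 6.533%.
z(99.5%) = 2.576.
VaR = 2.576 × 6.533% = 16.829%; on $600,000,000 that is $100,974,000.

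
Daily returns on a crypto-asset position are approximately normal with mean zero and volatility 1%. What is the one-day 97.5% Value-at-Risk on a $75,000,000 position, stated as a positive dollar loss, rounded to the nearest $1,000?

At 97.5% one-sided, z = 1.960.
VaR = z·σ = 1.960 × 1% = 1.960%.
On $75,000,000: 0.01960 × $75,000,000 = $1,470,000.

$1,470,000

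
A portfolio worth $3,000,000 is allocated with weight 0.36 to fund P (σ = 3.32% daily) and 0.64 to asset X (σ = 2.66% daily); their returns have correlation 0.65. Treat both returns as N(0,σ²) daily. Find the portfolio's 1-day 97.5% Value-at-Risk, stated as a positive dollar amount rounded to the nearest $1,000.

$155,000

σ_p² = 0.36²·3.32² + 0.64²·2.66² + 2·0.65·0.36·0.64·3.32·2.66 = 6.9718 (%²).
σ_p = √6.9718 = 2.640%.
At 97.5%, z = 1.960.
VaR = 1.960 × 2.640% = 5.174%; on $3,000,000 that is $155,220.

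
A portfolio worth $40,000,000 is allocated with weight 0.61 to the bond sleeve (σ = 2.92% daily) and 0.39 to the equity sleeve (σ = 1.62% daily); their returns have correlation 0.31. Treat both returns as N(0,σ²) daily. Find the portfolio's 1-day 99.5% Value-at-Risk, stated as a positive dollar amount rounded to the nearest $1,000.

$2,129,000

σ_p² = 0.61²·2.92² + 0.39²·1.62² + 2·0.31·0.61·0.39·2.92·1.62 = 4.2696 (%²).
σ_p = √4.2696 = 2.066%.
At 99.5%, z = 2.576.
VaR = 2.576 × 2.066% = 5.322%; on $40,000,000 that is $2,128,800.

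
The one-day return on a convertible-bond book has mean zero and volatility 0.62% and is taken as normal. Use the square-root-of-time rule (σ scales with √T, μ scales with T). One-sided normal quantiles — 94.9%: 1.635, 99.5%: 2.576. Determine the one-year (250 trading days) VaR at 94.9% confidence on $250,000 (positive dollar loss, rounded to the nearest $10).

$40,070

σ_{250d} = 0.62% × √250 = 9.803%.
VaR = 1.635 × 9.803% = 16.028%.
On $250,000: 0.16028 × $250,000 = $40,070.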